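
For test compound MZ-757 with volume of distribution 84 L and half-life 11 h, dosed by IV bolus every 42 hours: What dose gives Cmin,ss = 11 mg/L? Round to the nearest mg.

τ/t½ = 42/11 ≈ 3.8182, so f = (1/2)^(42/11) ≈ 0.070895.
Cmin,ss = (D/Vd)·f/(1−f), so D = Cmin,ss·Vd·(1−f)/f.
D = 11 × 84 × (1−f)/f ≈ 11 × 84 × 13.10537 ≈ 12109.36 mg.

12109 mg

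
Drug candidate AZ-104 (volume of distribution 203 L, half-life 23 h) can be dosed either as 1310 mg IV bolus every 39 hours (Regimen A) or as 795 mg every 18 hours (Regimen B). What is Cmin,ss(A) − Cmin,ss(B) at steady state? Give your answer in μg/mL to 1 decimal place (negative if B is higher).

-2.6 μg/mL

Regimen A: f = (1/2)^(39/23) ≈ 0.3087; Cmin,ss = (1310/203)·f/(1−f) ≈ 2.882 μg/mL.
Regimen B: f = (1/2)^(18/23) ≈ 0.5813; Cmin,ss = (795/203)·f/(1−f) ≈ 5.437 μg/mL.
Difference ≈ 2.882 − 5.437 ≈ -2.555 μg/mL.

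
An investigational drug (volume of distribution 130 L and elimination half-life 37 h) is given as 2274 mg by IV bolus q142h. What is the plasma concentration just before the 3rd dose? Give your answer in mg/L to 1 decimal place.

f = (1/2)^(τ/t½) = (1/2)^(142/37) ≈ 0.0699.
C₀ = D/Vd = 2274/130 ≈ 17.492 mg/L.
Before the 3rd dose, 2 doses have been given. Superposition: Cmin = C₀·(f + f²).
≈ 17.492 × (0.0699 + 0.0049) ≈ 17.492 × 0.0748 ≈ 1.308 mg/L.

1.3 mg/L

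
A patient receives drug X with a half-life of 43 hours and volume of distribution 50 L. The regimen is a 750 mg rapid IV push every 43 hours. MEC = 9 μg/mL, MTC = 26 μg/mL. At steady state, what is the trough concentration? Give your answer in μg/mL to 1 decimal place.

15.0 μg/mL

The dosing interval is 1 half-life, so f = 2^(−1) = 0.5.
Accumulation ratio R = 1/(1 − f) = 1/0.5 = 2/1.
Single-dose peak C₀ = D/Vd = 750/50 = 15 μg/mL.
Steady-state peak Cmax,ss = C₀·R = 15 × 2/1 ≈ 30.000 μg/mL.
Steady-state trough Cmin,ss = Cmax,ss·f ≈ 30.000 × 0.5 ≈ 15.000 μg/mL.
Trough 15.0 μg/mL vs MEC 9 μg/mL: adequate.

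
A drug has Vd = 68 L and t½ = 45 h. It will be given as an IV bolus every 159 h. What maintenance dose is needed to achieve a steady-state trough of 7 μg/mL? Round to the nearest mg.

τ/t½ = 159/45 ≈ 3.5333, so f = (1/2)^(159/45) ≈ 0.086370.
Cmin,ss = (D/Vd)·f/(1−f), so D = Cmin,ss·Vd·(1−f)/f.
D = 7 × 68 × (1−f)/f ≈ 7 × 68 × 10.57809 ≈ 5035.17 mg.

5035 mg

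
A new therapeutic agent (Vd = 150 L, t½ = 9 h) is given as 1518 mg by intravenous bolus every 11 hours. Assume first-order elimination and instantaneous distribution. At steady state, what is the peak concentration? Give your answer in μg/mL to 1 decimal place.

17.7 μg/mL

Over one 11-h interval, 11/9 ≈ 1.2222 half-lives elapse, leaving f ≈ 0.4286 of each dose.
At steady state, accumulation factor R = 1/(1 − e^(−kτ)) ≈ 1.7501.
Each bolus raises the concentration by D/Vd = 1518/150 ≈ 10.120 μg/mL.
Steady-state peak Cmax,ss = C₀·R ≈ 10.120 × 1.7501 ≈ 17.711 μg/mL.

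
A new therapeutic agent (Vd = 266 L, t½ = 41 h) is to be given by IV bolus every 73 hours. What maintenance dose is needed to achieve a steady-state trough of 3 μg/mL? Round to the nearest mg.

1943 mg

τ/t½ = 73/41 ≈ 1.7805, so f = (1/2)^(73/41) ≈ 0.291085.
Cmin,ss = (D/Vd)·f/(1−f), so D = Cmin,ss·Vd·(1−f)/f.
D = 3 × 266 × (1−f)/f ≈ 3 × 266 × 2.43542 ≈ 1943.47 mg.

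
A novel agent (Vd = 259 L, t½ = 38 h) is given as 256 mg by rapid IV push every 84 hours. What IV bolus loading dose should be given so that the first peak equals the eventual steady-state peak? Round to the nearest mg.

f = (1/2)^(84/38) ≈ 0.216055; accumulation ratio R = 1/(1−f) ≈ 1.27560.
Loading dose to hit Cmax,ss on first dose: D_load = D_maint·R ≈ 256 × 1.27560 ≈ 326.55 mg.

327 mg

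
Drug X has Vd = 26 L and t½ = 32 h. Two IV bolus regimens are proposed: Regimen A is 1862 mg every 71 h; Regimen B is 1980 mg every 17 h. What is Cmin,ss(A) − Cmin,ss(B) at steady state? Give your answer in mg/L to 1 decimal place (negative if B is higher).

Regimen A: f = (1/2)^(71/32) ≈ 0.2148; Cmin,ss = (1862/26)·f/(1−f) ≈ 19.591 mg/L.
Regimen B: f = (1/2)^(17/32) ≈ 0.6920; Cmin,ss = (1980/26)·f/(1−f) ≈ 171.099 mg/L.
Difference ≈ 19.591 − 171.099 ≈ -151.508 mg/L.

-151.5 mg/L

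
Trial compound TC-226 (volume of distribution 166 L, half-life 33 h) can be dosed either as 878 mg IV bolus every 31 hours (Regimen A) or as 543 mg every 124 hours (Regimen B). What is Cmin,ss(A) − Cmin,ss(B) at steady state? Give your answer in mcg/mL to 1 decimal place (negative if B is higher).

Regimen A: f = (1/2)^(31/33) ≈ 0.5215; Cmin,ss = (878/166)·f/(1−f) ≈ 5.764 mcg/mL.
Regimen B: f = (1/2)^(124/33) ≈ 0.0739; Cmin,ss = (543/166)·f/(1−f) ≈ 0.261 mcg/mL.
Difference ≈ 5.764 − 0.261 ≈ 5.503 mcg/mL.

5.5 mcg/mL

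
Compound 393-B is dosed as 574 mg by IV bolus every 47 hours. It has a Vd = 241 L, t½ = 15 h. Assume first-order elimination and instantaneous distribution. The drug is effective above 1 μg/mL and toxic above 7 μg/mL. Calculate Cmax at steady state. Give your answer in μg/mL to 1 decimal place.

τ/t½ = 47/15 ≈ 3.1333, so fraction remaining f = (1/2)^(47/15) ≈ 0.1140.
Accumulation ratio R = 1/(1 − f) ≈ 1/0.8860 ≈ 1.1287.
Each bolus raises the concentration by D/Vd = 574/241 ≈ 2.382 μg/mL.
Steady-state peak Cmax,ss = C₀·R ≈ 2.382 × 1.1287 ≈ 2.689 μg/mL.
Peak 2.7 μg/mL vs MTC 7 μg/mL: below toxic threshold.

2.7 μg/mL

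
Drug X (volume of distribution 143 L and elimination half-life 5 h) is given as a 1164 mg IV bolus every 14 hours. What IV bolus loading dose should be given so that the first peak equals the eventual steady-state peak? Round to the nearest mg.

f = (1/2)^(14/5) ≈ 0.143587; accumulation ratio R = 1/(1−f) ≈ 1.16766.
Loading dose to hit Cmax,ss on first dose: D_load = D_maint·R ≈ 1164 × 1.16766 ≈ 1359.16 mg.

1359 mg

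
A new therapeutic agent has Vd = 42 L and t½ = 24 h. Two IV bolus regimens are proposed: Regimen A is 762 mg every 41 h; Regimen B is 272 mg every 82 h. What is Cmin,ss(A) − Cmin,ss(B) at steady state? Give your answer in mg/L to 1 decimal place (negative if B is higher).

Regimen A: f = (1/2)^(41/24) ≈ 0.3060; Cmin,ss = (762/42)·f/(1−f) ≈ 8.000 mg/L.
Regimen B: f = (1/2)^(82/24) ≈ 0.0936; Cmin,ss = (272/42)·f/(1−f) ≈ 0.669 mg/L.
Difference ≈ 8.000 − 0.669 ≈ 7.331 mg/L.

7.3 mg/L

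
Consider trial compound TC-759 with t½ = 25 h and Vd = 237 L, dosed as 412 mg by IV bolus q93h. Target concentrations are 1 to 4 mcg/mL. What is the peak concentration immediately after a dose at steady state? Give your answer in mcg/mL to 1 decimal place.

τ/t½ = 93/25 ≈ 3.72, so fraction remaining f = (1/2)^(93/25) ≈ 0.0759.
Accumulation ratio R = 1/(1 − f) ≈ 1/0.9241 ≈ 1.0821.
Single-dose peak C₀ = D/Vd = 412/237 ≈ 1.738 mcg/mL.
Steady-state peak Cmax,ss = C₀·R ≈ 1.738 × 1.0821 ≈ 1.881 mcg/mL.
Peak 1.9 mcg/mL vs MTC 4 mcg/mL: below toxic threshold.

1.9 mcg/mL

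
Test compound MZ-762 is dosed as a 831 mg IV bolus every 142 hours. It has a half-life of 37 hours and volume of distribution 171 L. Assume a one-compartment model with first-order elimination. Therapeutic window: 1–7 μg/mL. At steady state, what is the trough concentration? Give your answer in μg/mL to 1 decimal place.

0.4 μg/mL

Over one 142-h interval, 142/37 ≈ 3.8378 half-lives elapse, leaving f ≈ 0.0699 of each dose.
At steady state, accumulation factor R = 1/(1 − e^(−kτ)) ≈ 1.0752.
Each bolus raises the concentration by D/Vd = 831/171 ≈ 4.860 μg/mL.
Steady-state peak Cmax,ss = C₀·R ≈ 4.860 × 1.0752 ≈ 5.225 μg/mL.
Steady-state trough Cmin,ss = Cmax,ss·f ≈ 5.225 × 0.0699 ≈ 0.365 μg/mL.
Trough 0.4 μg/mL vs MEC 1 μg/mL: subtherapeutic.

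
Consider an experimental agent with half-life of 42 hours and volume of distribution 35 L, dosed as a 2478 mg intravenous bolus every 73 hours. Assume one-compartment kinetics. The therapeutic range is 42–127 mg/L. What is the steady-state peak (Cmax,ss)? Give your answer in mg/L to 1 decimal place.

Over one 73-h interval, 73/42 ≈ 1.7381 half-lives elapse, leaving f ≈ 0.2998 of each dose.
At steady state, accumulation factor R = 1/(1 − e^(−kτ)) ≈ 1.4282.
Single-dose peak C₀ = D/Vd = 2478/35 ≈ 70.800 mg/L.
Steady-state peak Cmax,ss = C₀·R ≈ 70.800 × 1.4282 ≈ 101.117 mg/L.
Peak 101.1 mg/L vs MTC 127 mg/L: below toxic threshold.

101.1 mg/L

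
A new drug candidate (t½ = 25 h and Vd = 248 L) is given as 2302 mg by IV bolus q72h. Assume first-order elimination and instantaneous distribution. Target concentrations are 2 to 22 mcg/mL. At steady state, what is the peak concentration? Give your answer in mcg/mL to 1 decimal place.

10.7 mcg/mL

k = ln2/t½ = ln2/25 ≈ 0.027726 h⁻¹; fraction remaining f = e^(−kτ) = e^(−0.027726×72) ≈ 0.1358.
At steady state, accumulation factor R = 1/(1 − e^(−kτ)) ≈ 1.1571.
Each bolus raises the concentration by D/Vd = 2302/248 ≈ 9.282 mcg/mL.
Steady-state peak Cmax,ss = C₀·R ≈ 9.282 × 1.1571 ≈ 10.740 mcg/mL.
Peak 10.7 mcg/mL vs MTC 22 mcg/mL: below toxic threshold.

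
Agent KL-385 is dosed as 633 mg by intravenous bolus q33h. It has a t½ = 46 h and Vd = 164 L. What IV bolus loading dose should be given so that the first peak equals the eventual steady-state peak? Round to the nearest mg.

f = (1/2)^(33/46) ≈ 0.608196; accumulation ratio R = 1/(1−f) ≈ 2.55230.
Loading dose to hit Cmax,ss on first dose: D_load = D_maint·R ≈ 633 × 2.55230 ≈ 1615.61 mg.

1616 mg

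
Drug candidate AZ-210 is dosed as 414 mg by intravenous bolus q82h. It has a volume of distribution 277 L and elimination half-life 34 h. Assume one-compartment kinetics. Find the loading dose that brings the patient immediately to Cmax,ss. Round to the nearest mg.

f = (1/2)^(82/34) ≈ 0.187926; accumulation ratio R = 1/(1−f) ≈ 1.23141.
Loading dose to hit Cmax,ss on first dose: D_load = D_maint·R ≈ 414 × 1.23141 ≈ 509.80 mg.

510 mg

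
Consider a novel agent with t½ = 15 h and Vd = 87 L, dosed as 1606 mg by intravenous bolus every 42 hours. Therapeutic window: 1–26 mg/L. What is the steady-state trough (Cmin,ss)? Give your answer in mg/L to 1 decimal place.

Over one 42-h interval, 42/15 ≈ 2.8 half-lives elapse, leaving f ≈ 0.1436 of each dose.
Each bolus raises the concentration by D/Vd = 1606/87 ≈ 18.460 mg/L.
Steady-state trough Cmin,ss = C₀·f/(1−f) ≈ 18.460 × 0.1436/0.8564 ≈ 3.095 mg/L.
Trough 3.1 mg/L vs MEC 1 mg/L: adequate.

3.1 mg/L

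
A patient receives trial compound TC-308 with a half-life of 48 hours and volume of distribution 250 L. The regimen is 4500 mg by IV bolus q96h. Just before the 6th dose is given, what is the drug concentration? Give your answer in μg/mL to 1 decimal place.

f = (1/2)^(τ/t½) = (1/2)^(96/48) ≈ 0.2500.
C₀ = D/Vd = 4500/250 ≈ 18.000 μg/mL.
Before the 6th dose, 5 doses have been given. Superposition: Cmin = C₀·(f + f² + … + f^5).
≈ 18.000 × (0.2500 + 0.0625 + 0.0156 + 0.0039 + 0.0010) ≈ 18.000 × 0.3330 ≈ 5.994 μg/mL.

6.0 μg/mL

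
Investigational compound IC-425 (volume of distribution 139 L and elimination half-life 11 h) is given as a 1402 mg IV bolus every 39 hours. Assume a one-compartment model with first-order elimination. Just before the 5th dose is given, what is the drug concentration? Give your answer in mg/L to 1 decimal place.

f = (1/2)^(τ/t½) = (1/2)^(39/11) ≈ 0.0856.
C₀ = D/Vd = 1402/139 ≈ 10.086 mg/L.
Before the 5th dose, 4 doses have been given. Superposition: Cmin = C₀·(f + f² + … + f^4).
≈ 10.086 × (0.0856 + 0.0073 + 0.0006 + 0.0001) ≈ 10.086 × 0.0936 ≈ 0.944 mg/L.

0.9 mg/L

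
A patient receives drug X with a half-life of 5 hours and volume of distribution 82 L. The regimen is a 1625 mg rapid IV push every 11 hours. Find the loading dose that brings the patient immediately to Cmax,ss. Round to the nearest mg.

f = (1/2)^(11/5) ≈ 0.217638; accumulation ratio R = 1/(1−f) ≈ 1.27818.
Loading dose to hit Cmax,ss on first dose: D_load = D_maint·R ≈ 1625 × 1.27818 ≈ 2077.04 mg.

2077 mg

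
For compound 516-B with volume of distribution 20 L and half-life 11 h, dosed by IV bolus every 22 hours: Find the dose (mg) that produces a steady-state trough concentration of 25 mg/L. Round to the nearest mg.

1500 mg

τ/t½ = 22/11 ≈ 2, so f = (1/2)^(22/11) ≈ 0.250000.
Cmin,ss = (D/Vd)·f/(1−f), so D = Cmin,ss·Vd·(1−f)/f.
D = 25 × 20 × (1−f)/f ≈ 25 × 20 × 3.00000 ≈ 1500.00 mg.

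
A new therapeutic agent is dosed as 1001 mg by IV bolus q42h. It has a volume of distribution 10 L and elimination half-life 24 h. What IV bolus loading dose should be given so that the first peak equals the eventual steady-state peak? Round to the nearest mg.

f = (1/2)^(42/24) ≈ 0.297302; accumulation ratio R = 1/(1−f) ≈ 1.42309.
Loading dose to hit Cmax,ss on first dose: D_load = D_maint·R ≈ 1001 × 1.42309 ≈ 1424.51 mg.

1425 mg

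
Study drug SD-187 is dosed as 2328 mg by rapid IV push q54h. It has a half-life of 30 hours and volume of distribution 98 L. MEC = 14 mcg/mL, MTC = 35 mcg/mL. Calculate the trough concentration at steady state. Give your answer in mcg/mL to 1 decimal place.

9.6 mcg/mL

τ/t½ = 54/30 ≈ 1.8, so fraction remaining f = (1/2)^(54/30) ≈ 0.2872.
At steady state, accumulation factor R = 1/(1 − e^(−kτ)) ≈ 1.4029.
Single-dose peak C₀ = D/Vd = 2328/98 ≈ 23.755 mcg/mL.
Steady-state peak Cmax,ss = C₀·R ≈ 23.755 × 1.4029 ≈ 33.326 mcg/mL.
Steady-state trough Cmin,ss = Cmax,ss·f ≈ 33.326 × 0.2872 ≈ 9.571 mcg/mL.
Trough 9.6 mcg/mL vs MEC 14 mcg/mL: subtherapeutic.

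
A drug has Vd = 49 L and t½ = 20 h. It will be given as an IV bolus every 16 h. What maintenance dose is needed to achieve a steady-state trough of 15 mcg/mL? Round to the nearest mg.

545 mg

τ/t½ = 16/20 ≈ 0.8, so f = (1/2)^(16/20) ≈ 0.574349.
Cmin,ss = (D/Vd)·f/(1−f), so D = Cmin,ss·Vd·(1−f)/f.
D = 15 × 49 × (1−f)/f ≈ 15 × 49 × 0.74110 ≈ 544.71 mg.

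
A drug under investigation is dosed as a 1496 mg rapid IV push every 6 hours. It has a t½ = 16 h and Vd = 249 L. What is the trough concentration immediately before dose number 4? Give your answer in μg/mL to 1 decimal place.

11.0 μg/mL

f = (1/2)^(τ/t½) = (1/2)^(6/16) ≈ 0.7711.
C₀ = D/Vd = 1496/249 ≈ 6.008 μg/mL.
Before the 4th dose, 3 doses have been given. Superposition: Cmin = C₀·(f + f² + … + f^3).
≈ 6.008 × (0.7711 + 0.5946 + 0.4585) ≈ 6.008 × 1.8242 ≈ 10.960 μg/mL.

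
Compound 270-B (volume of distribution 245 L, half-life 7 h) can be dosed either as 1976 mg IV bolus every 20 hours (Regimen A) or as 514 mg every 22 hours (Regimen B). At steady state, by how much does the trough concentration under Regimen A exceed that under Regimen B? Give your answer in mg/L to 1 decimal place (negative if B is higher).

1.0 mg/L

Regimen A: f = (1/2)^(20/7) ≈ 0.1380; Cmin,ss = (1976/245)·f/(1−f) ≈ 1.291 mg/L.
Regimen B: f = (1/2)^(22/7) ≈ 0.1132; Cmin,ss = (514/245)·f/(1−f) ≈ 0.268 mg/L.
Difference ≈ 1.291 − 0.268 ≈ 1.023 mg/L.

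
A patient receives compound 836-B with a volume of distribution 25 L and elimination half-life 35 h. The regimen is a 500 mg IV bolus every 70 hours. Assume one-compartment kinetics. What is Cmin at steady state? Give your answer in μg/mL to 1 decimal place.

τ = 70 h = 2 half-lives, so f = (1/2)^2 = 0.25.
At steady state, R = 1/(1 − 0.25) = 4/3.
Single-dose peak C₀ = D/Vd = 500/25 = 20 μg/mL.
Steady-state peak Cmax,ss = C₀·R = 20 × 4/3 ≈ 26.667 μg/mL.
Steady-state trough Cmin,ss = Cmax,ss·f ≈ 26.667 × 0.25 ≈ 6.667 μg/mL.

6.7 μg/mL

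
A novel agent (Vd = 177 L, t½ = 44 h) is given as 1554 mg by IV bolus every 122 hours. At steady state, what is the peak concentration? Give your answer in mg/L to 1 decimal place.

10.3 mg/L

Over one 122-h interval, 122/44 ≈ 2.7727 half-lives elapse, leaving f ≈ 0.1463 of each dose.
At steady state, accumulation factor R = 1/(1 − e^(−kτ)) ≈ 1.1714.
Each bolus raises the concentration by D/Vd = 1554/177 ≈ 8.780 mg/L.
Steady-state peak Cmax,ss = C₀·R ≈ 8.780 × 1.1714 ≈ 10.285 mg/L.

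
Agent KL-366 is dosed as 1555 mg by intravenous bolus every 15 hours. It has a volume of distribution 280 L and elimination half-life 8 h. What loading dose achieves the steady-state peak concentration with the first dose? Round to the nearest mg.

f = (1/2)^(15/8) ≈ 0.272627; accumulation ratio R = 1/(1−f) ≈ 1.37481.
Loading dose to hit Cmax,ss on first dose: D_load = D_maint·R ≈ 1555 × 1.37481 ≈ 2137.83 mg.

2138 mg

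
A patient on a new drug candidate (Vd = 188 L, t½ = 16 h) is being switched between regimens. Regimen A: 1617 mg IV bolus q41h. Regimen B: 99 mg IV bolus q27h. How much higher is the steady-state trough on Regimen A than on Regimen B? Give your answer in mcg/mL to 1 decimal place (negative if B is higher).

1.5 mcg/mL

Regimen A: f = (1/2)^(41/16) ≈ 0.1693; Cmin,ss = (1617/188)·f/(1−f) ≈ 1.753 mcg/mL.
Regimen B: f = (1/2)^(27/16) ≈ 0.3105; Cmin,ss = (99/188)·f/(1−f) ≈ 0.237 mcg/mL.
Difference ≈ 1.753 − 0.237 ≈ 1.516 mcg/mL.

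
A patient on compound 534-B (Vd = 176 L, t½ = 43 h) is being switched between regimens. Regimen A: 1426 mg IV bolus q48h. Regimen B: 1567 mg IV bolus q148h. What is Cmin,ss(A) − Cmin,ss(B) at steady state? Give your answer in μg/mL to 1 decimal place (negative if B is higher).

6.0 μg/mL

Regimen A: f = (1/2)^(48/43) ≈ 0.4613; Cmin,ss = (1426/176)·f/(1−f) ≈ 6.938 μg/mL.
Regimen B: f = (1/2)^(148/43) ≈ 0.0920; Cmin,ss = (1567/176)·f/(1−f) ≈ 0.902 μg/mL.
Difference ≈ 6.938 − 0.902 ≈ 6.036 μg/mL.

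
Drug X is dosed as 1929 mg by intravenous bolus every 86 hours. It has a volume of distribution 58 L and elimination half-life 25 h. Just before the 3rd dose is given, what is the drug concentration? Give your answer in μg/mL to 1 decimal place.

3.3 μg/mL

f = (1/2)^(τ/t½) = (1/2)^(86/25) ≈ 0.0921.
C₀ = D/Vd = 1929/58 ≈ 33.259 μg/mL.
Before the 3rd dose, 2 doses have been given. Superposition: Cmin = C₀·(f + f²).
≈ 33.259 × (0.0921 + 0.0085) ≈ 33.259 × 0.1006 ≈ 3.346 μg/mL.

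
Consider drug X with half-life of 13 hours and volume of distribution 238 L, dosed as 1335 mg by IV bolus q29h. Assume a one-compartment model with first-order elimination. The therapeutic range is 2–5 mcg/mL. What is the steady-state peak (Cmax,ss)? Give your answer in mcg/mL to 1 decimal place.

Over one 29-h interval, 29/13 ≈ 2.2308 half-lives elapse, leaving f ≈ 0.2130 of each dose.
At steady state, accumulation factor R = 1/(1 − e^(−kτ)) ≈ 1.2706.
Each bolus raises the concentration by D/Vd = 1335/238 ≈ 5.609 mcg/mL.
Cmax,ss = C₀/(1 − f) ≈ 5.609/0.7870 ≈ 7.127 mcg/mL.
Peak 7.1 mcg/mL vs MTC 5 mcg/mL: exceeds toxic threshold.

7.1 mcg/mL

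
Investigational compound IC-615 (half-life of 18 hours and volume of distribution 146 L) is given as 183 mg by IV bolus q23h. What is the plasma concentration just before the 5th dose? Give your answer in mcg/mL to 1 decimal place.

f = (1/2)^(τ/t½) = (1/2)^(23/18) ≈ 0.4124.
C₀ = D/Vd = 183/146 ≈ 1.253 mcg/mL.
Before the 5th dose, 4 doses have been given. Superposition: Cmin = C₀·(f + f² + … + f^4).
≈ 1.253 × (0.4124 + 0.1701 + 0.0701 + 0.0289) ≈ 1.253 × 0.6815 ≈ 0.854 mcg/mL.

0.9 mcg/mL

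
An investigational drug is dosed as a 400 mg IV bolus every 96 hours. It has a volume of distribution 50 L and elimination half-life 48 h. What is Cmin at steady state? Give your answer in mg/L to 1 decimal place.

2.7 mg/L

τ = 96 h = 2 half-lives, so f = (1/2)^2 = 0.25.
Accumulation ratio R = 1/(1 − f) = 1/0.75 = 4/3.
Single-dose peak C₀ = D/Vd = 400/50 = 8 mg/L.
Steady-state peak Cmax,ss = C₀·R = 8 × 4/3 ≈ 10.667 mg/L.
Steady-state trough Cmin,ss = Cmax,ss·f ≈ 10.667 × 0.25 ≈ 2.667 mg/L.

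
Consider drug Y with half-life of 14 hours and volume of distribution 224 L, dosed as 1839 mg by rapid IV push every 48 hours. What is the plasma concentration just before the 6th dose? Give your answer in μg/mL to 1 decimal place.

0.8 μg/mL

f = (1/2)^(τ/t½) = (1/2)^(48/14) ≈ 0.0929.
C₀ = D/Vd = 1839/224 ≈ 8.210 μg/mL.
Before the 6th dose, 5 doses have been given. Superposition: Cmin = C₀·(f + f² + … + f^5).
≈ 8.210 × (0.0929 + 0.0086 + 0.0008 + 0.0001 + 0.0000) ≈ 8.210 × 0.1024 ≈ 0.841 μg/mL.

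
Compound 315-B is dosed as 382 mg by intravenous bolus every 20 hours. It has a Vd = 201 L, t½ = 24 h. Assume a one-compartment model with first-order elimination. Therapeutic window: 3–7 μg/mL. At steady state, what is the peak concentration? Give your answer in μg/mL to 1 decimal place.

4.3 μg/mL

Over one 20-h interval, 20/24 ≈ 0.83333 half-lives elapse, leaving f ≈ 0.5612 of each dose.
At steady state, accumulation factor R = 1/(1 − e^(−kτ)) ≈ 2.2789.
Single-dose peak C₀ = D/Vd = 382/201 ≈ 1.900 μg/mL.
Steady-state peak Cmax,ss = C₀·R ≈ 1.900 × 2.2789 ≈ 4.330 μg/mL.
Peak 4.3 μg/mL vs MTC 7 μg/mL: below toxic threshold.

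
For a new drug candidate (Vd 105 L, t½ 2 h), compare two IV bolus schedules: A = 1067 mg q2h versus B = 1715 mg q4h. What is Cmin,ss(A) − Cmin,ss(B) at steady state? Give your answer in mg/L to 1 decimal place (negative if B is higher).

Regimen A: f = (1/2)^(2/2) ≈ 0.5000; Cmin,ss = (1067/105)·f/(1−f) ≈ 10.162 mg/L.
Regimen B: f = (1/2)^(4/2) ≈ 0.2500; Cmin,ss = (1715/105)·f/(1−f) ≈ 5.444 mg/L.
Difference ≈ 10.162 − 5.444 ≈ 4.718 mg/L.

4.7 mg/L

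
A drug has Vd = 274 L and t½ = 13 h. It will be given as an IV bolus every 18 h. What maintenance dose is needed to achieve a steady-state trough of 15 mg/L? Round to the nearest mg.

τ/t½ = 18/13 ≈ 1.3846, so f = (1/2)^(18/13) ≈ 0.382992.
Cmin,ss = (D/Vd)·f/(1−f), so D = Cmin,ss·Vd·(1−f)/f.
D = 15 × 274 × (1−f)/f ≈ 15 × 274 × 1.61102 ≈ 6621.29 mg.

6621 mg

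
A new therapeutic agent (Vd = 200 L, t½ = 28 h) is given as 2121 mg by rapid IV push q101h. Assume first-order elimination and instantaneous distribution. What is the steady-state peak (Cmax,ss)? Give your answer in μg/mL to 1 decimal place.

11.6 μg/mL

Over one 101-h interval, 101/28 ≈ 3.6071 half-lives elapse, leaving f ≈ 0.0821 of each dose.
Accumulation ratio R = 1/(1 − f) ≈ 1/0.9179 ≈ 1.0894.
Single-dose peak C₀ = D/Vd = 2121/200 ≈ 10.605 μg/mL.
Steady-state peak Cmax,ss = C₀·R ≈ 10.605 × 1.0894 ≈ 11.553 μg/mL.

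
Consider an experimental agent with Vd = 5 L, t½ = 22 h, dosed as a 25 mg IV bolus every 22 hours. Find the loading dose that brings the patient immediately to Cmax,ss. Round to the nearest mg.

f = (1/2)^(22/22) ≈ 0.500000; accumulation ratio R = 1/(1−f) ≈ 2.00000.
Loading dose to hit Cmax,ss on first dose: D_load = D_maint·R ≈ 25 × 2.00000 ≈ 50.00 mg.

50 mg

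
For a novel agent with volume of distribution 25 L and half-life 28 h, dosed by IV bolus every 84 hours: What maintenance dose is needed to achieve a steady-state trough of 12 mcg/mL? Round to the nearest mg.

2100 mg

τ/t½ = 84/28 ≈ 3, so f = (1/2)^(84/28) ≈ 0.125000.
Cmin,ss = (D/Vd)·f/(1−f), so D = Cmin,ss·Vd·(1−f)/f.
D = 12 × 25 × (1−f)/f ≈ 12 × 25 × 7.00000 ≈ 2100.00 mg.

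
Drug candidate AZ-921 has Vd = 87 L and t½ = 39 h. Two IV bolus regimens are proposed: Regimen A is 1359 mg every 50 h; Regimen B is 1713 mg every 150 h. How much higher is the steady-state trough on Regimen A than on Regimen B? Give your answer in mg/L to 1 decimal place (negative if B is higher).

9.4 mg/L

Regimen A: f = (1/2)^(50/39) ≈ 0.4112; Cmin,ss = (1359/87)·f/(1−f) ≈ 10.909 mg/L.
Regimen B: f = (1/2)^(150/39) ≈ 0.0695; Cmin,ss = (1713/87)·f/(1−f) ≈ 1.471 mg/L.
Difference ≈ 10.909 − 1.471 ≈ 9.438 mg/L.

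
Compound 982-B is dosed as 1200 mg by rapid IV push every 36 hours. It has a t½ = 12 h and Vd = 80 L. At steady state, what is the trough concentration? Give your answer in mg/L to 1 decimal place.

2.1 mg/L

τ = 36 h = 3 half-lives, so f = (1/2)^3 = 0.125.
At steady state, R = 1/(1 − 0.125) = 8/7.
Single-dose peak C₀ = D/Vd = 1200/80 = 15 mg/L.
Steady-state peak Cmax,ss = C₀·R = 15 × 8/7 ≈ 17.143 mg/L.
Steady-state trough Cmin,ss = Cmax,ss·f ≈ 17.143 × 0.125 ≈ 2.143 mg/L.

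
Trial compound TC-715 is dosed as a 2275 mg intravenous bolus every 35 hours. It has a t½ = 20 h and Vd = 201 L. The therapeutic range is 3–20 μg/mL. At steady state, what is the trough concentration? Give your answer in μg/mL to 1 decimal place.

4.8 μg/mL

Over one 35-h interval, 35/20 ≈ 1.75 half-lives elapse, leaving f ≈ 0.2973 of each dose.
At steady state, accumulation factor R = 1/(1 − e^(−kτ)) ≈ 1.4231.
Single-dose peak C₀ = D/Vd = 2275/201 ≈ 11.318 μg/mL.
Cmax,ss = C₀/(1 − f) ≈ 11.318/0.7027 ≈ 16.106 μg/mL.
One interval later, Cmin,ss = Cmax,ss·e^(−kτ) ≈ 16.106 × 0.2973 ≈ 4.788 μg/mL.
Trough 4.8 μg/mL vs MEC 3 μg/mL: adequate.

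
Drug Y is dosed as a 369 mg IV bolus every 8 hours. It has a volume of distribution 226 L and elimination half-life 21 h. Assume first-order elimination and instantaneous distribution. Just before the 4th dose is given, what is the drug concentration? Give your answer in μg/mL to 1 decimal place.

f = (1/2)^(τ/t½) = (1/2)^(8/21) ≈ 0.7679.
C₀ = D/Vd = 369/226 ≈ 1.633 μg/mL.
Before the 4th dose, 3 doses have been given. Superposition: Cmin = C₀·(f + f² + … + f^3).
≈ 1.633 × (0.7679 + 0.5897 + 0.4528) ≈ 1.633 × 1.8104 ≈ 2.956 μg/mL.

3.0 μg/mL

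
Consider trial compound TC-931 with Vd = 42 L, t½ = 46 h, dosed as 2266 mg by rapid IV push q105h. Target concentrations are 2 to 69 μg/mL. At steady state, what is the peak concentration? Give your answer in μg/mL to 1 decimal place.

67.9 μg/mL

k = ln2/t½ = ln2/46 ≈ 0.015068 h⁻¹; fraction remaining f = e^(−kτ) = e^(−0.015068×105) ≈ 0.2055.
Accumulation ratio R = 1/(1 − f) ≈ 1/0.7945 ≈ 1.2587.
Each bolus raises the concentration by D/Vd = 2266/42 ≈ 53.952 μg/mL.
Steady-state peak Cmax,ss = C₀·R ≈ 53.952 × 1.2587 ≈ 67.909 μg/mL.
Peak 67.9 μg/mL vs MTC 69 μg/mL: below toxic threshold.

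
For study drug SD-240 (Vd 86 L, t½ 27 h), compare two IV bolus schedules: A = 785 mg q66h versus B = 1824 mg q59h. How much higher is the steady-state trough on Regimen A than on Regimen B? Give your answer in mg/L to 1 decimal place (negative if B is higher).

Regimen A: f = (1/2)^(66/27) ≈ 0.1837; Cmin,ss = (785/86)·f/(1−f) ≈ 2.054 mg/L.
Regimen B: f = (1/2)^(59/27) ≈ 0.2199; Cmin,ss = (1824/86)·f/(1−f) ≈ 5.979 mg/L.
Difference ≈ 2.054 − 5.979 ≈ -3.925 mg/L.

-3.9 mg/L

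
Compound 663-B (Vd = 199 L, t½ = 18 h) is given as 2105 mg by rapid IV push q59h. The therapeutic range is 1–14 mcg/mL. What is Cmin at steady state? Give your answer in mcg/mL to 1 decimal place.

τ/t½ = 59/18 ≈ 3.2778, so fraction remaining f = (1/2)^(59/18) ≈ 0.1031.
Each bolus raises the concentration by D/Vd = 2105/199 ≈ 10.578 mcg/mL.
Steady-state trough Cmin,ss = C₀·f/(1−f) ≈ 10.578 × 0.1031/0.8969 ≈ 1.216 mcg/mL.
Trough 1.2 mcg/mL vs MEC 1 mcg/mL: adequate.

1.2 mcg/mL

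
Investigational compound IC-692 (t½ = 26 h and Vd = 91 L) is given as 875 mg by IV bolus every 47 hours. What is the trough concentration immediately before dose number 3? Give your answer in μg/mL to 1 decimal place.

f = (1/2)^(τ/t½) = (1/2)^(47/26) ≈ 0.2856.
C₀ = D/Vd = 875/91 ≈ 9.615 μg/mL.
Before the 3rd dose, 2 doses have been given. Superposition: Cmin = C₀·(f + f²).
≈ 9.615 × (0.2856 + 0.0816) ≈ 9.615 × 0.3672 ≈ 3.531 μg/mL.

3.5 μg/mL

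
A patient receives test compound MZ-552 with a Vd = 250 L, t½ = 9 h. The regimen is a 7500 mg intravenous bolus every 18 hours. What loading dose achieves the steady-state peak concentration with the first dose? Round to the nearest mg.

f = (1/2)^(18/9) ≈ 0.250000; accumulation ratio R = 1/(1−f) ≈ 1.33333.
Loading dose to hit Cmax,ss on first dose: D_load = D_maint·R ≈ 7500 × 1.33333 ≈ 9999.97 mg.

10000 mg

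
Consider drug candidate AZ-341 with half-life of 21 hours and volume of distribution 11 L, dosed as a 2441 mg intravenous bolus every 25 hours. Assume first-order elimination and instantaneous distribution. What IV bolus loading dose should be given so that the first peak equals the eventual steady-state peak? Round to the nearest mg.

f = (1/2)^(25/21) ≈ 0.438158; accumulation ratio R = 1/(1−f) ≈ 1.77986.
Loading dose to hit Cmax,ss on first dose: D_load = D_maint·R ≈ 2441 × 1.77986 ≈ 4344.64 mg.

4345 mg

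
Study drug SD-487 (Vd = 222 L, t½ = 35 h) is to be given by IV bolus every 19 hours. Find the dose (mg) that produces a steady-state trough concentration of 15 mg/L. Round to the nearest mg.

1521 mg

τ/t½ = 19/35 ≈ 0.54286, so f = (1/2)^(19/35) ≈ 0.686410.
Cmin,ss = (D/Vd)·f/(1−f), so D = Cmin,ss·Vd·(1−f)/f.
D = 15 × 222 × (1−f)/f ≈ 15 × 222 × 0.45686 ≈ 1521.34 mg.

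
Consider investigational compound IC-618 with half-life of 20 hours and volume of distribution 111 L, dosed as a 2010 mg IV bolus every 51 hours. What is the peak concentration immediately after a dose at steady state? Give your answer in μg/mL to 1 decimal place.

Over one 51-h interval, 51/20 ≈ 2.55 half-lives elapse, leaving f ≈ 0.1708 of each dose.
At steady state, accumulation factor R = 1/(1 − e^(−kτ)) ≈ 1.2060.
Single-dose peak C₀ = D/Vd = 2010/111 ≈ 18.108 μg/mL.
Steady-state peak Cmax,ss = C₀·R ≈ 18.108 × 1.2060 ≈ 21.838 μg/mL.

21.8 μg/mL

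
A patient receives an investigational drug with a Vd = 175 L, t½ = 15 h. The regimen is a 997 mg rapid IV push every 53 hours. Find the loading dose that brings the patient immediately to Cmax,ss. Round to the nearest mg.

1091 mg

f = (1/2)^(53/15) ≈ 0.086370; accumulation ratio R = 1/(1−f) ≈ 1.09453.
Loading dose to hit Cmax,ss on first dose: D_load = D_maint·R ≈ 997 × 1.09453 ≈ 1091.25 mg.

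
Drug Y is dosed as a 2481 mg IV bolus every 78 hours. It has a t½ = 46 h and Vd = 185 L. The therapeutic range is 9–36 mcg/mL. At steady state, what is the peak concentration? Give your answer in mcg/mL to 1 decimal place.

Over one 78-h interval, 78/46 ≈ 1.6957 half-lives elapse, leaving f ≈ 0.3087 of each dose.
At steady state, accumulation factor R = 1/(1 − e^(−kτ)) ≈ 1.4465.
Each bolus raises the concentration by D/Vd = 2481/185 ≈ 13.411 mcg/mL.
Cmax,ss = C₀/(1 − f) ≈ 13.411/0.6913 ≈ 19.400 mcg/mL.
Peak 19.4 mcg/mL vs MTC 36 mcg/mL: below toxic threshold.

19.4 mcg/mL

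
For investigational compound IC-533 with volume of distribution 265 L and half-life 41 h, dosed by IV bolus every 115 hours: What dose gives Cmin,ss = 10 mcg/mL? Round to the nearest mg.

15868 mg

τ/t½ = 115/41 ≈ 2.8049, so f = (1/2)^(115/41) ≈ 0.143103.
Cmin,ss = (D/Vd)·f/(1−f), so D = Cmin,ss·Vd·(1−f)/f.
D = 10 × 265 × (1−f)/f ≈ 10 × 265 × 5.98797 ≈ 15868.12 mg.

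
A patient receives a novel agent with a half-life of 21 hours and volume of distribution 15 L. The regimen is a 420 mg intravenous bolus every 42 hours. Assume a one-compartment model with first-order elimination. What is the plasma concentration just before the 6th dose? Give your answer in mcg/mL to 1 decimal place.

f = (1/2)^(τ/t½) = (1/2)^(42/21) ≈ 0.2500.
C₀ = D/Vd = 420/15 ≈ 28.000 mcg/mL.
Before the 6th dose, 5 doses have been given. Superposition: Cmin = C₀·(f + f² + … + f^5).
≈ 28.000 × (0.2500 + 0.0625 + 0.0156 + 0.0039 + 0.0010) ≈ 28.000 × 0.3330 ≈ 9.324 mcg/mL.

9.3 mcg/mL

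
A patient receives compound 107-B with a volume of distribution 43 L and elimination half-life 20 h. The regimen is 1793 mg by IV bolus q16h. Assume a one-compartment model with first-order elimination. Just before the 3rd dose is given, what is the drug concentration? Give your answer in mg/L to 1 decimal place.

37.7 mg/L

f = (1/2)^(τ/t½) = (1/2)^(16/20) ≈ 0.5743.
C₀ = D/Vd = 1793/43 ≈ 41.698 mg/L.
Before the 3rd dose, 2 doses have been given. Superposition: Cmin = C₀·(f + f²).
≈ 41.698 × (0.5743 + 0.3298) ≈ 41.698 × 0.9041 ≈ 37.699 mg/L.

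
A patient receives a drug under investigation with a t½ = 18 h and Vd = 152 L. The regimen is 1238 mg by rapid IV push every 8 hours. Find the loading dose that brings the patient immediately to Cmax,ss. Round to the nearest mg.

f = (1/2)^(8/18) ≈ 0.734867; accumulation ratio R = 1/(1−f) ≈ 3.77169.
Loading dose to hit Cmax,ss on first dose: D_load = D_maint·R ≈ 1238 × 3.77169 ≈ 4669.35 mg.

4669 mg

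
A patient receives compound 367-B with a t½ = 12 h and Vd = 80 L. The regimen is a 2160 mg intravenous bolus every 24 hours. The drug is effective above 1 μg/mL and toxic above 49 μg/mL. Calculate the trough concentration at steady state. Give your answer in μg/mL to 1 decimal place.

9.0 μg/mL

τ = 24 h = 2 half-lives, so f = (1/2)^2 = 0.25.
At steady state, R = 1/(1 − 0.25) = 4/3.
Single-dose peak C₀ = D/Vd = 2160/80 = 27 μg/mL.
Steady-state peak Cmax,ss = C₀·R = 27 × 4/3 ≈ 36.000 μg/mL.
Steady-state trough Cmin,ss = Cmax,ss·f ≈ 36.000 × 0.25 ≈ 9.000 μg/mL.
Trough 9.0 μg/mL vs MEC 1 μg/mL: adequate.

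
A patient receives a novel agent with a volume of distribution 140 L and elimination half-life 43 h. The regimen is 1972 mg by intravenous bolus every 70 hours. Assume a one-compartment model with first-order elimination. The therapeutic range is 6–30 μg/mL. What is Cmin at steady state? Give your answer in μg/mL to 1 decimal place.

6.7 μg/mL

Over one 70-h interval, 70/43 ≈ 1.6279 half-lives elapse, leaving f ≈ 0.3236 of each dose.
Accumulation ratio R = 1/(1 − f) ≈ 1/0.6764 ≈ 1.4784.
Single-dose peak C₀ = D/Vd = 1972/140 ≈ 14.086 μg/mL.
Cmax,ss = C₀/(1 − f) ≈ 14.086/0.6764 ≈ 20.825 μg/mL.
One interval later, Cmin,ss = Cmax,ss·e^(−kτ) ≈ 20.825 × 0.3236 ≈ 6.739 μg/mL.
Trough 6.7 μg/mL vs MEC 6 μg/mL: adequate.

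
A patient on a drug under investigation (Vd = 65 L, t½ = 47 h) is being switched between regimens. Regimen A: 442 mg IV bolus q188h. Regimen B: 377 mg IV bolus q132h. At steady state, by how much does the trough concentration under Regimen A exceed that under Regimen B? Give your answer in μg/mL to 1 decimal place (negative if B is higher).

Regimen A: f = (1/2)^(188/47) ≈ 0.0625; Cmin,ss = (442/65)·f/(1−f) ≈ 0.453 μg/mL.
Regimen B: f = (1/2)^(132/47) ≈ 0.1427; Cmin,ss = (377/65)·f/(1−f) ≈ 0.965 μg/mL.
Difference ≈ 0.453 − 0.965 ≈ -0.512 μg/mL.

-0.5 μg/mL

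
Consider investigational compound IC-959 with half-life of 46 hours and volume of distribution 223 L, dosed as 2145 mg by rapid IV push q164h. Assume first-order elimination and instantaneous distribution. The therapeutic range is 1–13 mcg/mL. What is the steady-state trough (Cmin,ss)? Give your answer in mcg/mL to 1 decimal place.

τ/t½ = 164/46 ≈ 3.5652, so fraction remaining f = (1/2)^(164/46) ≈ 0.0845.
At steady state, accumulation factor R = 1/(1 − e^(−kτ)) ≈ 1.0923.
Each bolus raises the concentration by D/Vd = 2145/223 ≈ 9.619 mcg/mL.
Cmax,ss = C₀/(1 − f) ≈ 9.619/0.9155 ≈ 10.507 mcg/mL.
Steady-state trough Cmin,ss = Cmax,ss·f ≈ 10.507 × 0.0845 ≈ 0.888 mcg/mL.
Trough 0.9 mcg/mL vs MEC 1 mcg/mL: subtherapeutic.

0.9 mcg/mL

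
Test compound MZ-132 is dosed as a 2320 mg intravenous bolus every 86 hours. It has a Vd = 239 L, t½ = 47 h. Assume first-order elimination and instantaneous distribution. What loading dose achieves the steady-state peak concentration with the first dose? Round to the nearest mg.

f = (1/2)^(86/47) ≈ 0.281306; accumulation ratio R = 1/(1−f) ≈ 1.39141.
Loading dose to hit Cmax,ss on first dose: D_load = D_maint·R ≈ 2320 × 1.39141 ≈ 3228.07 mg.

3228 mg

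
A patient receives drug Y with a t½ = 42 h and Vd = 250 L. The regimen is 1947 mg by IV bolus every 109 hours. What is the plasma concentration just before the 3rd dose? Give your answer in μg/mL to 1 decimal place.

1.5 μg/mL

f = (1/2)^(τ/t½) = (1/2)^(109/42) ≈ 0.1655.
C₀ = D/Vd = 1947/250 ≈ 7.788 μg/mL.
Before the 3rd dose, 2 doses have been given. Superposition: Cmin = C₀·(f + f²).
≈ 7.788 × (0.1655 + 0.0274) ≈ 7.788 × 0.1929 ≈ 1.502 μg/mL.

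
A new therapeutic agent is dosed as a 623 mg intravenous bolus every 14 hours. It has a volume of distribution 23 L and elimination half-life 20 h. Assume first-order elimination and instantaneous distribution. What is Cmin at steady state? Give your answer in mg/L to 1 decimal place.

43.4 mg/L

Over one 14-h interval, 14/20 ≈ 0.7 half-lives elapse, leaving f ≈ 0.6156 of each dose.
Single-dose peak C₀ = D/Vd = 623/23 ≈ 27.087 mg/L.
Steady-state trough Cmin,ss = C₀·f/(1−f) ≈ 27.087 × 0.6156/0.3844 ≈ 43.379 mg/L.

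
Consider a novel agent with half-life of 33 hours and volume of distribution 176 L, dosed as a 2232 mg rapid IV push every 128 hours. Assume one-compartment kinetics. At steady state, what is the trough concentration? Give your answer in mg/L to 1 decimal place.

Over one 128-h interval, 128/33 ≈ 3.8788 half-lives elapse, leaving f ≈ 0.0680 of each dose.
Single-dose peak C₀ = D/Vd = 2232/176 ≈ 12.682 mg/L.
Steady-state trough Cmin,ss = C₀·f/(1−f) ≈ 12.682 × 0.0680/0.9320 ≈ 0.925 mg/L.

0.9 mg/L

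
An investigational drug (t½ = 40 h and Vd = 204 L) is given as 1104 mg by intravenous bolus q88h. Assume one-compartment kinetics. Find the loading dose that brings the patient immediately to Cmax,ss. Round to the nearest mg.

f = (1/2)^(88/40) ≈ 0.217638; accumulation ratio R = 1/(1−f) ≈ 1.27818.
Loading dose to hit Cmax,ss on first dose: D_load = D_maint·R ≈ 1104 × 1.27818 ≈ 1411.11 mg.

1411 mg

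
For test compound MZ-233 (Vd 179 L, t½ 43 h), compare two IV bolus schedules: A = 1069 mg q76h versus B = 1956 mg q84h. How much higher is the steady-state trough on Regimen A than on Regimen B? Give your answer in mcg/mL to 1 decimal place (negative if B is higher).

Regimen A: f = (1/2)^(76/43) ≈ 0.2937; Cmin,ss = (1069/179)·f/(1−f) ≈ 2.483 mcg/mL.
Regimen B: f = (1/2)^(84/43) ≈ 0.2582; Cmin,ss = (1956/179)·f/(1−f) ≈ 3.804 mcg/mL.
Difference ≈ 2.483 − 3.804 ≈ -1.321 mcg/mL.

-1.3 mcg/mL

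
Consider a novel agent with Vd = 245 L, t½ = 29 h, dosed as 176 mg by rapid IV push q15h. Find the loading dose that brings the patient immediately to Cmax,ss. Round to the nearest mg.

f = (1/2)^(15/29) ≈ 0.698707; accumulation ratio R = 1/(1−f) ≈ 3.31903.
Loading dose to hit Cmax,ss on first dose: D_load = D_maint·R ≈ 176 × 3.31903 ≈ 584.15 mg.

584 mg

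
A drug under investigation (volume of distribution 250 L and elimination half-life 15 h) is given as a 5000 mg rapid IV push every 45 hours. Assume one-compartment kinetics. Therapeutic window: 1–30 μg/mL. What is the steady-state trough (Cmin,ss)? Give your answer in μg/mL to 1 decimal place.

τ = 45 h = 3 half-lives, so f = (1/2)^3 = 0.125.
Accumulation ratio R = 1/(1 − f) = 1/0.875 = 8/7.
Single-dose peak C₀ = D/Vd = 5000/250 = 20 μg/mL.
Steady-state peak Cmax,ss = C₀·R = 20 × 8/7 ≈ 22.857 μg/mL.
Steady-state trough Cmin,ss = Cmax,ss·f ≈ 22.857 × 0.125 ≈ 2.857 μg/mL.
Trough 2.9 μg/mL vs MEC 1 μg/mL: adequate.

2.9 μg/mL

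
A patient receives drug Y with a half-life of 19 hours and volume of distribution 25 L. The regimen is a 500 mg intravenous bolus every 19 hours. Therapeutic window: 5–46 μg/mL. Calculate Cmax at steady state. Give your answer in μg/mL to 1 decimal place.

40.0 μg/mL

τ = 19 h = 1 half-life, so f = (1/2)^1 = 0.5.
At steady state, R = 1/(1 − 0.5) = 2/1.
Single-dose peak C₀ = D/Vd = 500/25 = 20 μg/mL.
Steady-state peak Cmax,ss = C₀·R = 20 × 2/1 ≈ 40.000 μg/mL.
Peak 40.0 μg/mL vs MTC 46 μg/mL: below toxic threshold.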